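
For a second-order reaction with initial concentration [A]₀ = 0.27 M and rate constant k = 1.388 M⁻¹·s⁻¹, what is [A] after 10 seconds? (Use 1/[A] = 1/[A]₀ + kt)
0.0569 M

1/[A] = 1/[A]₀ + k·t = 1/0.27 + (1.388)·(10) = 3.7037 + 13.8800 = 17.5837
[A] = 1/17.5837 = 0.0569 M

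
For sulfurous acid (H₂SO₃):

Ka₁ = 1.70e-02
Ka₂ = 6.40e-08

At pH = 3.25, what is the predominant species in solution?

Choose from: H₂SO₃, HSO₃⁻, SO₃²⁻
HSO₃⁻

pKa1 = 1.77, pKa2 = 7.19. Each pKa is the crossover between adjacent species; pH = 3.25 lies in the region where HSO₃⁻ predominates.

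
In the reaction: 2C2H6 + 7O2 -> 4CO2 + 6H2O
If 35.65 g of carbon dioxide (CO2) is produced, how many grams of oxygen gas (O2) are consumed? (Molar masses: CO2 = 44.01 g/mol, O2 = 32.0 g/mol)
Moles of CO2 = 35.65 g ÷ 44.01 g/mol = 0.810043 mol
Mole ratio: 7 mol O2 / 4 mol CO2
Moles of O2 = 0.810043 × (7/4) = 1.41758 mol
Mass of O2 = 1.41758 mol × 32.0 g/mol = 45.36 g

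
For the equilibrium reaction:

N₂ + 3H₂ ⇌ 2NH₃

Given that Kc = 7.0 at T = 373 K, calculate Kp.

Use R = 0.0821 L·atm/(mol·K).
K_p = 0.0075

Δn = (moles gaseous products) − (moles gaseous reactants) = -2
T = 373 K; RT = 0.0821 × 373 = 30.6233
Kp = Kc·(RT)^Δn = 7.0 × (30.6233)^-2 = 7.0 × 0.00106634 = 0.0075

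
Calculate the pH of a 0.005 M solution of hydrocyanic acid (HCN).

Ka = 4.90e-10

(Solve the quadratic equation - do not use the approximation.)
pH = 5.81

x² + Ka×x - Ka×C = 0. Using quadratic formula: [H⁺] = 1.5650e-06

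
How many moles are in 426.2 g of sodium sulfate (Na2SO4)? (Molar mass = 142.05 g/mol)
Moles = 426.2 g ÷ 142.05 g/mol = 3 mol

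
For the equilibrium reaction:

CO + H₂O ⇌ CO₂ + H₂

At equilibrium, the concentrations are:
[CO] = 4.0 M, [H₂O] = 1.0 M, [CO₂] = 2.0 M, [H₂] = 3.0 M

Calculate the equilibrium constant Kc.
K_c = 1.5000

Kc = ([CO₂] × [H₂]) / ([CO] × [H₂O])
   = ((2.0)·(3.0)) / ((4.0)·(1.0))
   = 6 / 4 = 1.5000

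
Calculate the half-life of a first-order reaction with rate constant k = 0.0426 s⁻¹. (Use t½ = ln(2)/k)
16.27 s

t½ = ln(2)/k = 0.6931/0.0426 = 16.27 s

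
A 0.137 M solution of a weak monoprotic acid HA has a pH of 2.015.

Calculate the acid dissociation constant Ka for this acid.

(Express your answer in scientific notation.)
K_a = 7.33e-04

[H⁺] = 10^(−pH) = 10^(−2.015) = 9.661e-03 M. For HA ⇌ H⁺ + A⁻, Ka = x²/(C − x) = (9.661e-03)²/(0.137 − 9.661e-03) = 7.33e-04.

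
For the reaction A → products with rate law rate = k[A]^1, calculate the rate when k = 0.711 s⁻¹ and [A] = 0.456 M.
0.3242 M/s

rate = k·[A]^1 = 0.711·(0.456)^1 = 0.711·0.456 = 0.3242 M/s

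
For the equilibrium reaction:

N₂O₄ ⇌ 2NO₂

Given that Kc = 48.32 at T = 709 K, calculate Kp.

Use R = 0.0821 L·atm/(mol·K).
K_p = 2.81e+03

Δn = (moles gaseous products) − (moles gaseous reactants) = 1
T = 709 K; RT = 0.0821 × 709 = 58.2089
Kp = Kc·(RT)^Δn = 48.32 × (58.2089)^1 = 48.32 × 58.2089 = 2.81e+03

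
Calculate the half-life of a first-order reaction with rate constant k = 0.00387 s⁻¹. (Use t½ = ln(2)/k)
179.11 s

t½ = ln(2)/k = 0.6931/0.00387 = 179.11 s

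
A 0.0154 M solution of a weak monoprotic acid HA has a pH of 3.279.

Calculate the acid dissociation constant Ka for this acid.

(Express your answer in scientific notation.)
K_a = 1.86e-05

[H⁺] = 10^(−pH) = 10^(−3.279) = 5.260e-04 M. For HA ⇌ H⁺ + A⁻, Ka = x²/(C − x) = (5.260e-04)²/(0.0154 − 5.260e-04) = 1.86e-05.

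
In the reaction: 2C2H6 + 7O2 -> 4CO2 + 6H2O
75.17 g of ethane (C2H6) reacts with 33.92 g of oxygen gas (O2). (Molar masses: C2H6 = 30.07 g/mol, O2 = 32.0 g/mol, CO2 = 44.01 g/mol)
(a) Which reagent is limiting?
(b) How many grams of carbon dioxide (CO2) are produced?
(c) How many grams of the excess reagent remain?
(a) O2, (b) 26.66 g, (c) 66.06 g

Moles of C2H6 = 75.17 g ÷ 30.07 g/mol = 2.49983 mol
Moles of O2 = 33.92 g ÷ 32.0 g/mol = 1.06 mol
Moles ÷ coefficient: C2H6: 2.49983/2 = 1.25, O2: 1.06/7 = 0.1514
(a) O2 has the smaller value, so O2 is the limiting reagent.
(b) Moles of CO2 = 1.06 mol O2 × (4/7) = 0.605714 mol; mass = 0.605714 mol × 44.01 g/mol = 26.66 g
(c) C2H6 consumed = 1.06 × (2/7) = 0.302857 mol; remaining = 2.49983 − 0.302857 = 2.19698 mol; mass = 2.19698 mol × 30.07 g/mol = 66.06 g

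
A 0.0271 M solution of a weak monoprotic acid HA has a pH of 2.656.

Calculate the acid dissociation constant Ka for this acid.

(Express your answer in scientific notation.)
K_a = 1.96e-04

[H⁺] = 10^(−pH) = 10^(−2.656) = 2.208e-03 M. For HA ⇌ H⁺ + A⁻, Ka = x²/(C − x) = (2.208e-03)²/(0.0271 − 2.208e-03) = 1.96e-04.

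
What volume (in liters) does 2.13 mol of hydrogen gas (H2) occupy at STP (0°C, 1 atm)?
At STP, 1 mol of gas occupies 22.4 L
Volume = 2.13 mol × 22.4 L/mol = 47.71 L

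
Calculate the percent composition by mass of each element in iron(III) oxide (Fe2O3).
Fe: 69.94%, O: 30.06%

Molar mass of Fe2O3 = 159.7 g/mol
% Fe = (2 × 55.85) / 159.7 × 100% = 111.7 / 159.7 × 100% = 69.94%
% O = (3 × 16.0) / 159.7 × 100% = 48 / 159.7 × 100% = 30.06%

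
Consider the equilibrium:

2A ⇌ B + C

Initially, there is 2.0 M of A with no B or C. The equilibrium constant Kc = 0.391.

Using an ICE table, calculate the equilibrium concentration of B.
[B] = 0.556 M

ICE: [A] = 2.0 − 2x, [B] = [C] = x.
Kc = x²/(2.0 − 2x)² = 0.391 ⇒ √Kc = x/(2.0 − 2x).
x = √0.391·2.0/(1 + 2√0.391) = 0.6253·2.0/2.2506 = 0.55567.
[B] = x = 0.556 M.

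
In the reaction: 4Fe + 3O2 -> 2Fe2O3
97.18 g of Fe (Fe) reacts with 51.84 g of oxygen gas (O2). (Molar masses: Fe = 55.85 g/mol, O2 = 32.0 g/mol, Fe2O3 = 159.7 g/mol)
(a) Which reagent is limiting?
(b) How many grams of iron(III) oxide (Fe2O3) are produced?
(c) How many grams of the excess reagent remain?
(a) Fe, (b) 138.9 g, (c) 10.08 g

Moles of Fe = 97.18 g ÷ 55.85 g/mol = 1.74002 mol
Moles of O2 = 51.84 g ÷ 32.0 g/mol = 1.62 mol
Moles ÷ coefficient: Fe: 1.74002/4 = 0.435, O2: 1.62/3 = 0.54
(a) Fe has the smaller value, so Fe is the limiting reagent.
(b) Moles of Fe2O3 = 1.74002 mol Fe × (2/4) = 0.870009 mol; mass = 0.870009 mol × 159.7 g/mol = 138.9 g
(c) O2 consumed = 1.74002 × (3/4) = 1.30501 mol; remaining = 1.62 − 1.30501 = 0.314987 mol; mass = 0.314987 mol × 32.0 g/mol = 10.08 g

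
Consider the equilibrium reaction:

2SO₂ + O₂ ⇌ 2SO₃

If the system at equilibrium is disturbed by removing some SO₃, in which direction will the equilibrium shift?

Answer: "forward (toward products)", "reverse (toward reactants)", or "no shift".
forward (toward products)

Apply Le Chatelier's principle: system shifts to counteract the change.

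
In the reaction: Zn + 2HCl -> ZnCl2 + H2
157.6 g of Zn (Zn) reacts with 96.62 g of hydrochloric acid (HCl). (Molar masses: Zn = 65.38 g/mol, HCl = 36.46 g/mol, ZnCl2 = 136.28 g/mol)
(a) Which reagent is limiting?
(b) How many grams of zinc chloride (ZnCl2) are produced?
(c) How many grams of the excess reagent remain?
(a) HCl, (b) 180.6 g, (c) 70.97 g

Moles of Zn = 157.6 g ÷ 65.38 g/mol = 2.41052 mol
Moles of HCl = 96.62 g ÷ 36.46 g/mol = 2.65003 mol
Moles ÷ coefficient: Zn: 2.41052/1 = 2.411, HCl: 2.65003/2 = 1.325
(a) HCl has the smaller value, so HCl is the limiting reagent.
(b) Moles of ZnCl2 = 2.65003 mol HCl × (1/2) = 1.32501 mol; mass = 1.32501 mol × 136.28 g/mol = 180.6 g
(c) Zn consumed = 2.65003 × (1/2) = 1.32501 mol; remaining = 2.41052 − 1.32501 = 1.08551 mol; mass = 1.08551 mol × 65.38 g/mol = 70.97 g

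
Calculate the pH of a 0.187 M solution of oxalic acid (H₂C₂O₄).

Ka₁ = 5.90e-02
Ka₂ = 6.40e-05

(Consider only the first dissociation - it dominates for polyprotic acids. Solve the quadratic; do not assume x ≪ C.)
pH = 1.10

x² + Ka₁·x − Ka₁·C = 0 with Ka₁ = 5.90e-02, C = 0.187.
x = (−Ka₁ + √(Ka₁² + 4·Ka₁·C))/2 = 7.9602e-02 M, so pH = 1.10.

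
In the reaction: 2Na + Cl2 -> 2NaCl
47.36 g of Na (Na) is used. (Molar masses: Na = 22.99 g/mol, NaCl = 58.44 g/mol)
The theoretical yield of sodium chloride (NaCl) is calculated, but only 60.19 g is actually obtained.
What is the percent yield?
Moles of Na = 47.36 g ÷ 22.99 g/mol = 2.06003 mol
Mole ratio: 2 mol NaCl / 2 mol Na
Moles of NaCl = 2.06003 × (2/2) = 2.06003 mol
Theoretical yield = 2.06003 mol × 58.44 g/mol = 120.39 g
Actual yield = 60.19 g
Percent yield = (60.19 / 120.39) × 100% = 50.0%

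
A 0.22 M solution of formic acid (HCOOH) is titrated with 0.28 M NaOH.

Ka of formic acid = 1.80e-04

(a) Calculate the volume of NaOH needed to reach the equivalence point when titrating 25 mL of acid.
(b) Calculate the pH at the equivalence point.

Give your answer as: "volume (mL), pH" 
V = 19.6 mL, pH = 8.42

(a) At equivalence: moles acid = moles base.
moles acid = 0.22 × 0.025 = 0.0055 mol; V_NaOH = 0.0055/0.28 = 0.01964 L = 19.6 mL.
(b) At equivalence, all acid → conjugate base A⁻ at [A⁻] = 0.0055/0.04464 = 0.1232 M.
Kb = Kw/Ka = 1.0e-14/1.80e-04 = 5.556e-11; [OH⁻] = √(Kb·[A⁻]) = 2.616e-06; pOH = 5.58; pH = 14 − pOH = 8.42.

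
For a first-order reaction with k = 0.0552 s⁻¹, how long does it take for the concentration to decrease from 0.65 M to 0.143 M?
27.43 s

From ln[A] = ln[A]₀ - k·t: t = ln([A]₀/[A])/k = ln(0.65/0.143)/0.0552 = ln(4.5455)/0.0552 = 1.5141/0.0552 = 27.43 s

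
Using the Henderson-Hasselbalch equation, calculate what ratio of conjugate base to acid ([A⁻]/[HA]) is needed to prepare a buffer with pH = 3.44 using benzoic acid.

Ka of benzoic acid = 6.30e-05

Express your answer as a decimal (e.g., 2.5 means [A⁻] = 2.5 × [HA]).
[A⁻]/[HA] = 0.174

pKa = −log(6.30e-05) = 4.2007. pH = pKa + log([A⁻]/[HA]). 3.44 = 4.2007 + log(ratio). log(ratio) = 3.44 − 4.2007 = -0.7607. ratio = 10^(-0.7607) = 0.174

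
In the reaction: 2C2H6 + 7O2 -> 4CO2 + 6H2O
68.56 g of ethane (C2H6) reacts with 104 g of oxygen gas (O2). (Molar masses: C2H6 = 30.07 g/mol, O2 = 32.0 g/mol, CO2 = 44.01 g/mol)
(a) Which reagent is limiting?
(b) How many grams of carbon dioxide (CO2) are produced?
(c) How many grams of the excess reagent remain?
(a) O2, (b) 81.73 g, (c) 40.64 g

Moles of C2H6 = 68.56 g ÷ 30.07 g/mol = 2.28001 mol
Moles of O2 = 104 g ÷ 32.0 g/mol = 3.25 mol
Moles ÷ coefficient: C2H6: 2.28001/2 = 1.14, O2: 3.25/7 = 0.4643
(a) O2 has the smaller value, so O2 is the limiting reagent.
(b) Moles of CO2 = 3.25 mol O2 × (4/7) = 1.85714 mol; mass = 1.85714 mol × 44.01 g/mol = 81.73 g
(c) C2H6 consumed = 3.25 × (2/7) = 0.928571 mol; remaining = 2.28001 − 0.928571 = 1.35144 mol; mass = 1.35144 mol × 30.07 g/mol = 40.64 g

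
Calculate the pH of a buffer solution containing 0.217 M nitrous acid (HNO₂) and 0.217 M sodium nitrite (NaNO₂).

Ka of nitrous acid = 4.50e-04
pH = 3.35

pKa = -log(4.50e-04) = 3.35. pH = pKa + log([A⁻]/[HA]) = 3.35 + log(0.217/0.217)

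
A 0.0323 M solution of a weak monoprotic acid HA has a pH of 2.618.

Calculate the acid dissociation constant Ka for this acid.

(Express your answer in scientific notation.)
K_a = 1.94e-04

[H⁺] = 10^(−pH) = 10^(−2.618) = 2.410e-03 M. For HA ⇌ H⁺ + A⁻, Ka = x²/(C − x) = (2.410e-03)²/(0.0323 − 2.410e-03) = 1.94e-04.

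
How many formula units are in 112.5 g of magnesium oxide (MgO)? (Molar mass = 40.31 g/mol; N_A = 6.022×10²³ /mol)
Moles = 112.5 g ÷ 40.31 g/mol = 2.79087 mol
Formula units = 2.79087 mol × 6.022×10²³ /mol = 1.681e+24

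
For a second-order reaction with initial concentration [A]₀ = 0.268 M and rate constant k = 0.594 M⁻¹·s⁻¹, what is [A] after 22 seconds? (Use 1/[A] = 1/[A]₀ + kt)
0.0595 M

1/[A] = 1/[A]₀ + k·t = 1/0.268 + (0.594)·(22) = 3.7313 + 13.0680 = 16.7993
[A] = 1/16.7993 = 0.0595 M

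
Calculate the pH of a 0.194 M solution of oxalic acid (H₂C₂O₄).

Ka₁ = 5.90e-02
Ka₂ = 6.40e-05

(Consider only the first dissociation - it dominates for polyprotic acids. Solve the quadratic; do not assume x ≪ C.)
pH = 1.09

x² + Ka₁·x − Ka₁·C = 0 with Ka₁ = 5.90e-02, C = 0.194.
x = (−Ka₁ + √(Ka₁² + 4·Ka₁·C))/2 = 8.1479e-02 M, so pH = 1.09.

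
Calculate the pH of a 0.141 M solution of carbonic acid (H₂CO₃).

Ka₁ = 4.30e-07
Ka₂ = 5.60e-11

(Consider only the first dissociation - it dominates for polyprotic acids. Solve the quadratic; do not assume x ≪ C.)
pH = 3.61

x² + Ka₁·x − Ka₁·C = 0 with Ka₁ = 4.30e-07, C = 0.141.
x = (−Ka₁ + √(Ka₁² + 4·Ka₁·C))/2 = 2.4602e-04 M, so pH = 3.61.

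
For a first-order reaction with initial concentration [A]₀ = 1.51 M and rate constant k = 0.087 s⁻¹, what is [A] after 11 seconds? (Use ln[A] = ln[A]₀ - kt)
0.5799 M

ln[A] = ln[A]₀ - k·t = ln(1.51) - (0.087)·(11) = 0.4121 - 0.9570 = -0.5449
[A] = e^(-0.5449) = 0.5799 M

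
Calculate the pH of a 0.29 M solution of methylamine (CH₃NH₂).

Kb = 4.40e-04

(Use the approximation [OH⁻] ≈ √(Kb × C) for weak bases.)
pH = 12.05

[OH⁻] = √(Kb × C) = √(4.40e-04 × 0.29) = 1.1296e-02. pOH = 1.95, pH = 14 - pOH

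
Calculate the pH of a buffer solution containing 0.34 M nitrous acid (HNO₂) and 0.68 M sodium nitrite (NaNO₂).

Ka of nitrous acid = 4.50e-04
pH = 3.65

pKa = -log(4.50e-04) = 3.35. pH = pKa + log([A⁻]/[HA]) = 3.35 + log(0.68/0.34)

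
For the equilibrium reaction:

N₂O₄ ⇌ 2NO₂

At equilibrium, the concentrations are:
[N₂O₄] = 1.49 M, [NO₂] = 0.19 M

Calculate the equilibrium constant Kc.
K_c = 0.0242

Kc = ([NO₂]^2) / ([N₂O₄])
   = ((0.19)^2) / ((1.49))
   = 0.0361 / 1.49 = 0.0242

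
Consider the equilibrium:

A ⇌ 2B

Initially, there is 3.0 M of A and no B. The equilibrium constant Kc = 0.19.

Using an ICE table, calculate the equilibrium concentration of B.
[B] = 0.709 M

ICE: [A] = 3.0 − x, [B] = 2x.
Kc = (2x)²/(3.0 − x) = 0.19 ⇒ 4x² + 0.19x − 0.57 = 0.
x = (−0.19 + √(0.19² + 4·4·0.57))/(2·4) = (−0.19 + √9.1561)/8 = 0.35449.
[B] = 2x = 0.709 M.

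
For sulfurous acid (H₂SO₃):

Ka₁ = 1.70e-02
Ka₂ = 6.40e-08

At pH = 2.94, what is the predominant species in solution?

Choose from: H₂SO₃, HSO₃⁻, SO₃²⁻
HSO₃⁻

pKa1 = 1.77, pKa2 = 7.19. Each pKa is the crossover between adjacent species; pH = 2.94 lies in the region where HSO₃⁻ predominates.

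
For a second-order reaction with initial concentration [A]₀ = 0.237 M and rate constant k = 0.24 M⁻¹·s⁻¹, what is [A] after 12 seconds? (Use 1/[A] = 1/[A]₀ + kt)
0.1409 M

1/[A] = 1/[A]₀ + k·t = 1/0.237 + (0.24)·(12) = 4.2194 + 2.8800 = 7.0994
[A] = 1/7.0994 = 0.1409 M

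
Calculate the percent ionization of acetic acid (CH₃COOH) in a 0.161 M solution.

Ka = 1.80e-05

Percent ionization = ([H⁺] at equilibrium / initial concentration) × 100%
Percent ionization = 1.05%

Let x = [H⁺]. Ka = x²/(C - x) ⇒ x² + (1.80e-05)x - (1.80e-05)(0.161) = 0. x = 1.6934e-03. Percent = (1.6934e-03/0.161) × 100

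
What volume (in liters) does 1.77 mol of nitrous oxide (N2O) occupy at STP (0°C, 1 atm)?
At STP, 1 mol of gas occupies 22.4 L
Volume = 1.77 mol × 22.4 L/mol = 39.65 L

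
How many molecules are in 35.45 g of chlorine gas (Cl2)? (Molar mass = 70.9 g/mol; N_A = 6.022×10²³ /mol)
Moles = 35.45 g ÷ 70.9 g/mol = 0.5 mol
Molecules = 0.5 mol × 6.022×10²³ /mol = 3.011e+23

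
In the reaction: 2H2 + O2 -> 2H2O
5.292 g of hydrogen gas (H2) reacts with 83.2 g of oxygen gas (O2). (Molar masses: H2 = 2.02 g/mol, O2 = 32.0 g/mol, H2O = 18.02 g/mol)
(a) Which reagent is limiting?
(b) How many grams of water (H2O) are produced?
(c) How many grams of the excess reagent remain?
(a) H2, (b) 47.21 g, (c) 41.28 g

Moles of H2 = 5.292 g ÷ 2.02 g/mol = 2.6198 mol
Moles of O2 = 83.2 g ÷ 32.0 g/mol = 2.6 mol
Moles ÷ coefficient: H2: 2.6198/2 = 1.31, O2: 2.6/1 = 2.6
(a) H2 has the smaller value, so H2 is the limiting reagent.
(b) Moles of H2O = 2.6198 mol H2 × (2/2) = 2.6198 mol; mass = 2.6198 mol × 18.02 g/mol = 47.21 g
(c) O2 consumed = 2.6198 × (1/2) = 1.3099 mol; remaining = 2.6 − 1.3099 = 1.2901 mol; mass = 1.2901 mol × 32.0 g/mol = 41.28 g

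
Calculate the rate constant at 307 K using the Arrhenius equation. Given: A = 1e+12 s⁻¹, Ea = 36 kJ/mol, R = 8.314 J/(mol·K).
7.49e+05 s⁻¹

k = A·exp(-Ea/(R·T)) = 1e+12·exp(-36000/(8.314·307)) = 1e+12·exp(-14.1044) = 1e+12·7.4911e-07 = 7.49e+05 s⁻¹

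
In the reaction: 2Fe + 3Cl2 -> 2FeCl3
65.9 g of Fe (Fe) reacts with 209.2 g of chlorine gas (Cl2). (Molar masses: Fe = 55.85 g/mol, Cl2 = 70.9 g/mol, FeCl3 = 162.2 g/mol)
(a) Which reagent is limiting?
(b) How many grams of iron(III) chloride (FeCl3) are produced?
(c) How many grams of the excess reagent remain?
(a) Fe, (b) 191.4 g, (c) 83.71 g

Moles of Fe = 65.9 g ÷ 55.85 g/mol = 1.17995 mol
Moles of Cl2 = 209.2 g ÷ 70.9 g/mol = 2.95063 mol
Moles ÷ coefficient: Fe: 1.17995/2 = 0.59, Cl2: 2.95063/3 = 0.9835
(a) Fe has the smaller value, so Fe is the limiting reagent.
(b) Moles of FeCl3 = 1.17995 mol Fe × (2/2) = 1.17995 mol; mass = 1.17995 mol × 162.2 g/mol = 191.4 g
(c) Cl2 consumed = 1.17995 × (3/2) = 1.76992 mol; remaining = 2.95063 − 1.76992 = 1.18072 mol; mass = 1.18072 mol × 70.9 g/mol = 83.71 g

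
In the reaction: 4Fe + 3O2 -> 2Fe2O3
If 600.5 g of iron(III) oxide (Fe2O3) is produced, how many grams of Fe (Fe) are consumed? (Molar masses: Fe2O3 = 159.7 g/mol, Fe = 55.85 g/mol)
Moles of Fe2O3 = 600.5 g ÷ 159.7 g/mol = 3.76018 mol
Mole ratio: 4 mol Fe / 2 mol Fe2O3
Moles of Fe = 3.76018 × (4/2) = 7.52035 mol
Mass of Fe = 7.52035 mol × 55.85 g/mol = 420 g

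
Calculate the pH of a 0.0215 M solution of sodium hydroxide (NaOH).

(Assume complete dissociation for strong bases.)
pH = 12.33

[OH⁻] = 0.0215 M for strong base. pOH = -log[OH⁻] = 1.67, pH = 14 - pOH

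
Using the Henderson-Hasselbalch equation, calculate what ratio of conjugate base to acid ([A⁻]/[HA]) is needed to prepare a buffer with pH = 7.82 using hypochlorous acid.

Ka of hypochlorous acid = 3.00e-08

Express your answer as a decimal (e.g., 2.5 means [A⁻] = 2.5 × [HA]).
[A⁻]/[HA] = 1.982

pKa = −log(3.00e-08) = 7.5229. pH = pKa + log([A⁻]/[HA]). 7.82 = 7.5229 + log(ratio). log(ratio) = 7.82 − 7.5229 = 0.2971. ratio = 10^(0.2971) = 1.982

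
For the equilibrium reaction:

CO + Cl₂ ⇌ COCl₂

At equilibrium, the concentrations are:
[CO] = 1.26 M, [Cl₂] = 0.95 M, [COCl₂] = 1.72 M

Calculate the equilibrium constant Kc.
K_c = 1.4369

Kc = ([COCl₂]) / ([CO] × [Cl₂])
   = ((1.72)) / ((1.26)·(0.95))
   = 1.72 / 1.197 = 1.4369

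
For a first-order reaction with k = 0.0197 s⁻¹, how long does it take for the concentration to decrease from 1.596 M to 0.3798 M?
72.87 s

From ln[A] = ln[A]₀ - k·t: t = ln([A]₀/[A])/k = ln(1.596/0.3798)/0.0197 = ln(4.2022)/0.0197 = 1.4356/0.0197 = 72.87 s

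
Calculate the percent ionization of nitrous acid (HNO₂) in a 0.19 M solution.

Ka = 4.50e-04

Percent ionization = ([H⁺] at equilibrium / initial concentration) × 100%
Percent ionization = 4.75%

Let x = [H⁺]. Ka = x²/(C - x) ⇒ x² + (4.50e-04)x - (4.50e-04)(0.19) = 0. x = 9.0244e-03. Percent = (9.0244e-03/0.19) × 100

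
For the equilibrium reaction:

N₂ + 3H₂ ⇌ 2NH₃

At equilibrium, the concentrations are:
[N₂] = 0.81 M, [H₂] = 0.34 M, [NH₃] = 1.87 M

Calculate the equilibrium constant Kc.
K_c = 1.10e+02

Kc = ([NH₃]^2) / ([N₂] × [H₂]^3)
   = ((1.87)^2) / ((0.81)·(0.34)^3)
   = 3.4969 / 0.031836 = 1.10e+02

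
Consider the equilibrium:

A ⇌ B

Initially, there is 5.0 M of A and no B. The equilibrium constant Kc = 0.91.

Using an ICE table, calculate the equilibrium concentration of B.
[B] = 2.382 M

ICE: [A] = 5.0 − x, [B] = x.
Kc = x/(5.0 − x) = 0.91 ⇒ x = 0.91·5.0/(1 + 0.91) = 4.55/1.91 = 2.382.
[B] = x = 2.382 M.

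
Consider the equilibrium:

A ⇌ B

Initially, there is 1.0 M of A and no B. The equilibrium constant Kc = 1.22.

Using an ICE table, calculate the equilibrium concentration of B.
[B] = 0.550 M

ICE: [A] = 1.0 − x, [B] = x.
Kc = x/(1.0 − x) = 1.22 ⇒ x = 1.22·1.0/(1 + 1.22) = 1.22/2.22 = 0.5495.
[B] = x = 0.550 M.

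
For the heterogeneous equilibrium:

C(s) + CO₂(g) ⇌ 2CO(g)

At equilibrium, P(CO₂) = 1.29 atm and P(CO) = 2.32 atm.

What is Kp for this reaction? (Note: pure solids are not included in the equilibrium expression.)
K_p = 4.172

Solid C is excluded.
Kp = P(CO)²/P(CO₂) = (2.32)²/1.29 = 5.382/1.29 = 4.172.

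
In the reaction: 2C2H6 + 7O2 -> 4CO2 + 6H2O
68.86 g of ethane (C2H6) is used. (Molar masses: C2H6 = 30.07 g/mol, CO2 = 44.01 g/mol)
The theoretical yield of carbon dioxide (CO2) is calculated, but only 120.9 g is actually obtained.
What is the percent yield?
Moles of C2H6 = 68.86 g ÷ 30.07 g/mol = 2.28999 mol
Mole ratio: 4 mol CO2 / 2 mol C2H6
Moles of CO2 = 2.28999 × (4/2) = 4.57998 mol
Theoretical yield = 4.57998 mol × 44.01 g/mol = 201.56 g
Actual yield = 120.9 g
Percent yield = (120.9 / 201.56) × 100% = 60.0%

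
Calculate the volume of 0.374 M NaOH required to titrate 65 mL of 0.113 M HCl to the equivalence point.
V_{base} = 19.6 mL

At equivalence: moles acid = moles base.
moles HCl = 0.113 M × 0.065 L = 0.007345 mol
V_NaOH = 0.007345 mol ÷ 0.374 M = 0.01964 L = 19.6 mL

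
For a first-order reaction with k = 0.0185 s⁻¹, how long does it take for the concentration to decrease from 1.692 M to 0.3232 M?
89.48 s

From ln[A] = ln[A]₀ - k·t: t = ln([A]₀/[A])/k = ln(1.692/0.3232)/0.0185 = ln(5.2351)/0.0185 = 1.6554/0.0185 = 89.48 s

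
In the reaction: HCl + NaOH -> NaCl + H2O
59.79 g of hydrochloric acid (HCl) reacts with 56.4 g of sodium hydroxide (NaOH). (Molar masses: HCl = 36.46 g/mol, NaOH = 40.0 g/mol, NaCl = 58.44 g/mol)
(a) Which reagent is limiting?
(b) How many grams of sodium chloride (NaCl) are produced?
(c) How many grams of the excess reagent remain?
(a) NaOH, (b) 82.4 g, (c) 8.381 g

Moles of HCl = 59.79 g ÷ 36.46 g/mol = 1.63988 mol
Moles of NaOH = 56.4 g ÷ 40.0 g/mol = 1.41 mol
Moles ÷ coefficient: HCl: 1.63988/1 = 1.64, NaOH: 1.41/1 = 1.41
(a) NaOH has the smaller value, so NaOH is the limiting reagent.
(b) Moles of NaCl = 1.41 mol NaOH × (1/1) = 1.41 mol; mass = 1.41 mol × 58.44 g/mol = 82.4 g
(c) HCl consumed = 1.41 × (1/1) = 1.41 mol; remaining = 1.63988 − 1.41 = 0.229879 mol; mass = 0.229879 mol × 36.46 g/mol = 8.381 g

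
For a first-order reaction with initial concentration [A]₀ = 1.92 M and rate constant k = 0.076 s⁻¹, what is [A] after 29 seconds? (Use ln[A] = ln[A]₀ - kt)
0.2119 M

ln[A] = ln[A]₀ - k·t = ln(1.92) - (0.076)·(29) = 0.6523 - 2.2040 = -1.5517
[A] = e^(-1.5517) = 0.2119 M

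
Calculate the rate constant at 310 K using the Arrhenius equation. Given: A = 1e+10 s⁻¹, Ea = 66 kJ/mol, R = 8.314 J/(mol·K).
7.56e-02 s⁻¹

k = A·exp(-Ea/(R·T)) = 1e+10·exp(-66000/(8.314·310)) = 1e+10·exp(-25.6078) = 1e+10·7.5627e-12 = 7.56e-02 s⁻¹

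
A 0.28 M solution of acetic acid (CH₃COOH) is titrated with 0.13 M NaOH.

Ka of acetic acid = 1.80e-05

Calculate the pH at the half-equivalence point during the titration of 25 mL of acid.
pH = pKa = 4.74

At the half-equivalence point, [HA] = [A⁻], so by Henderson–Hasselbalch pH = pKa + log(1) = pKa.
pKa = −log(1.80e-05) = 4.74.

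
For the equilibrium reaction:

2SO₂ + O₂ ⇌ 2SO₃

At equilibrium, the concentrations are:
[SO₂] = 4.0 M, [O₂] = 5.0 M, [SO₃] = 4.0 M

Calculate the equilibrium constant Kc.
K_c = 0.2000

Kc = ([SO₃]^2) / ([SO₂]^2 × [O₂])
   = ((4.0)^2) / ((4.0)^2·(5.0))
   = 16 / 80 = 0.2000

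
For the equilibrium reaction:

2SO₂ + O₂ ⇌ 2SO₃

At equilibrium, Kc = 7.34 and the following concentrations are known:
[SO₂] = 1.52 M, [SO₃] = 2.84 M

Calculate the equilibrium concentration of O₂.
[O₂] = 0.4756 M

Kc = ([SO₃]^2) / ([SO₂]^2 × [O₂]) = 7.34
[O₂]^1 = (product terms)/(Kc · other reactant terms) = 8.0656 / (7.34 · 2.3104) = 0.47561
[O₂] = 0.4756 M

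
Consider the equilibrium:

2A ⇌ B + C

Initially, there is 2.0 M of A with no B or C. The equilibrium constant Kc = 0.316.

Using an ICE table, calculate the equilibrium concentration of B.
[B] = 0.529 M

ICE: [A] = 2.0 − 2x, [B] = [C] = x.
Kc = x²/(2.0 − 2x)² = 0.316 ⇒ √Kc = x/(2.0 − 2x).
x = √0.316·2.0/(1 + 2√0.316) = 0.56214·2.0/2.1243 = 0.52925.
[B] = x = 0.529 M.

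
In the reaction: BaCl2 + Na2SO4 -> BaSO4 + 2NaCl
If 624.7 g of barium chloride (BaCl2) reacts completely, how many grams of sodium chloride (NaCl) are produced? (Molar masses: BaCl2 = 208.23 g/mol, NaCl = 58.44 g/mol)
Moles of BaCl2 = 624.7 g ÷ 208.23 g/mol = 3.00005 mol
Mole ratio: 2 mol NaCl / 1 mol BaCl2
Moles of NaCl = 3.00005 × (2/1) = 6.0001 mol
Mass of NaCl = 6.0001 mol × 58.44 g/mol = 350.6 g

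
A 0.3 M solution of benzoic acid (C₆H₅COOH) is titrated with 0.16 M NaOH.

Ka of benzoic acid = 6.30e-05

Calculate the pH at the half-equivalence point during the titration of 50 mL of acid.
pH = pKa = 4.20

At the half-equivalence point, [HA] = [A⁻], so by Henderson–Hasselbalch pH = pKa + log(1) = pKa.
pKa = −log(6.30e-05) = 4.20.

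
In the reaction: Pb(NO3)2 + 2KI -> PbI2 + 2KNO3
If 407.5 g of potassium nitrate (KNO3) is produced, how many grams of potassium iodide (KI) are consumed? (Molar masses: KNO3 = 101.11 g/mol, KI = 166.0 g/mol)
Moles of KNO3 = 407.5 g ÷ 101.11 g/mol = 4.03026 mol
Mole ratio: 2 mol KI / 2 mol KNO3
Moles of KI = 4.03026 × (2/2) = 4.03026 mol
Mass of KI = 4.03026 mol × 166.0 g/mol = 669 g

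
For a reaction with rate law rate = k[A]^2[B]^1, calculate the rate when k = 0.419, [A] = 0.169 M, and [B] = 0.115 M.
0.001376 M/s

rate = k·[A]^2·[B]^1 = 0.419·(0.169)^2·(0.115)^1 = 0.419·0.028561·0.115 = 0.001376 M/s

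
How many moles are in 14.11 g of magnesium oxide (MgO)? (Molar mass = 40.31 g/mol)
Moles = 14.11 g ÷ 40.31 g/mol = 0.35 mol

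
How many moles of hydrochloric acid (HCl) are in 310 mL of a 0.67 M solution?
Moles = Molarity × Volume (L)
Moles = 0.67 M × 0.31 L = 0.2077 mol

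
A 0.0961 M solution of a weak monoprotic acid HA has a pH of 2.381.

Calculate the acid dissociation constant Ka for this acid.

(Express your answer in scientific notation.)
K_a = 1.88e-04

[H⁺] = 10^(−pH) = 10^(−2.381) = 4.159e-03 M. For HA ⇌ H⁺ + A⁻, Ka = x²/(C − x) = (4.159e-03)²/(0.0961 − 4.159e-03) = 1.88e-04.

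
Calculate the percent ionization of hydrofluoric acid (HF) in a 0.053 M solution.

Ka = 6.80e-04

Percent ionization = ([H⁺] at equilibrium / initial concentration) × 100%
Percent ionization = 10.7%

Let x = [H⁺]. Ka = x²/(C - x) ⇒ x² + (6.80e-04)x - (6.80e-04)(0.053) = 0. x = 5.6730e-03. Percent = (5.6730e-03/0.053) × 100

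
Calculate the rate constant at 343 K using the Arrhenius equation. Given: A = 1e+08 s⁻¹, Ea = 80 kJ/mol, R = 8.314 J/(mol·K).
6.55e-05 s⁻¹

k = A·exp(-Ea/(R·T)) = 1e+08·exp(-80000/(8.314·343)) = 1e+08·exp(-28.0534) = 1e+08·6.5547e-13 = 6.55e-05 s⁻¹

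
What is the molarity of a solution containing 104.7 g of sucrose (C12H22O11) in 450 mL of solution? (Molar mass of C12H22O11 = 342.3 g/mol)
Moles of C12H22O11 = 104.7 g ÷ 342.3 g/mol = 0.305872 mol
Volume = 450 mL = 0.45 L
Molarity = 0.305872 mol ÷ 0.45 L = 0.6797 M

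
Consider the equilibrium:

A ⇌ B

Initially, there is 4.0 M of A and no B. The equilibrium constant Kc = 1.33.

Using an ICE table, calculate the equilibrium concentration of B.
[B] = 2.283 M

ICE: [A] = 4.0 − x, [B] = x.
Kc = x/(4.0 − x) = 1.33 ⇒ x = 1.33·4.0/(1 + 1.33) = 5.32/2.33 = 2.283.
[B] = x = 2.283 M.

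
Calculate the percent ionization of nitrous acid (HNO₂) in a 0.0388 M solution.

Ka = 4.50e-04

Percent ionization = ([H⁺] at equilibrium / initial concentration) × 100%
Percent ionization = 10.2%

Let x = [H⁺]. Ka = x²/(C - x) ⇒ x² + (4.50e-04)x - (4.50e-04)(0.0388) = 0. x = 3.9596e-03. Percent = (3.9596e-03/0.0388) × 100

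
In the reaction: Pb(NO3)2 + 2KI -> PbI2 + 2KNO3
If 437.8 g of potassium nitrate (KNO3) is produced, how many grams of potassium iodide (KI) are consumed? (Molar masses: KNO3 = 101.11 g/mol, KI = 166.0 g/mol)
Moles of KNO3 = 437.8 g ÷ 101.11 g/mol = 4.32994 mol
Mole ratio: 2 mol KI / 2 mol KNO3
Moles of KI = 4.32994 × (2/2) = 4.32994 mol
Mass of KI = 4.32994 mol × 166.0 g/mol = 718.8 g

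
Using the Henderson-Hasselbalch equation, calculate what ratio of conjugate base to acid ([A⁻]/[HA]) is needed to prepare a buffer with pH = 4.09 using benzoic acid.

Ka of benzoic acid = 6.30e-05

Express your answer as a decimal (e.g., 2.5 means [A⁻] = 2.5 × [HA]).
[A⁻]/[HA] = 0.775

pKa = −log(6.30e-05) = 4.2007. pH = pKa + log([A⁻]/[HA]). 4.09 = 4.2007 + log(ratio). log(ratio) = 4.09 − 4.2007 = -0.1107. ratio = 10^(-0.1107) = 0.775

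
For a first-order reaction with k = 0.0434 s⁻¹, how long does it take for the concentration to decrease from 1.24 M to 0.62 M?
15.97 s

From ln[A] = ln[A]₀ - k·t: t = ln([A]₀/[A])/k = ln(1.24/0.62)/0.0434 = ln(2.0000)/0.0434 = 0.6931/0.0434 = 15.97 s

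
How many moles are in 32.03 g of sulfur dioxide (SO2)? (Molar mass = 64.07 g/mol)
Moles = 32.03 g ÷ 64.07 g/mol = 0.4999 mol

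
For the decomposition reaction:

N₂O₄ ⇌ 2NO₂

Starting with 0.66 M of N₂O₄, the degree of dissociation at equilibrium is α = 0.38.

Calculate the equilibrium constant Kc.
K_c = 0.6149

x = α·[A]₀ = 0.38 × 0.66 = 0.2508 M dissociated.
At eq: [N₂O₄] = 0.66 − 0.2508 = 0.4092 M; [NO₂] = 2x = 0.5016 M.
Kc = [NO₂]²/[N₂O₄] = (0.5016)²/0.4092 = 0.6149.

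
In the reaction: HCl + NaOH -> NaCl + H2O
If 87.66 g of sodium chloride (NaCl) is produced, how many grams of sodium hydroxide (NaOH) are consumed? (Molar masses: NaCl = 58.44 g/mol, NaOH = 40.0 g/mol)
Moles of NaCl = 87.66 g ÷ 58.44 g/mol = 1.5 mol
Mole ratio: 1 mol NaOH / 1 mol NaCl
Moles of NaOH = 1.5 × (1/1) = 1.5 mol
Mass of NaOH = 1.5 mol × 40.0 g/mol = 60 g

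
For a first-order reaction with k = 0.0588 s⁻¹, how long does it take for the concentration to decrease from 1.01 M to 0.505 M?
11.79 s

From ln[A] = ln[A]₀ - k·t: t = ln([A]₀/[A])/k = ln(1.01/0.505)/0.0588 = ln(2.0000)/0.0588 = 0.6931/0.0588 = 11.79 s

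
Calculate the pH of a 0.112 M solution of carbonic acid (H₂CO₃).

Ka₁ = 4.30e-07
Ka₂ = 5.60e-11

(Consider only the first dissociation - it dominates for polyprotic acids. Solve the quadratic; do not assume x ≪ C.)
pH = 3.66

x² + Ka₁·x − Ka₁·C = 0 with Ka₁ = 4.30e-07, C = 0.112.
x = (−Ka₁ + √(Ka₁² + 4·Ka₁·C))/2 = 2.1924e-04 M, so pH = 3.66.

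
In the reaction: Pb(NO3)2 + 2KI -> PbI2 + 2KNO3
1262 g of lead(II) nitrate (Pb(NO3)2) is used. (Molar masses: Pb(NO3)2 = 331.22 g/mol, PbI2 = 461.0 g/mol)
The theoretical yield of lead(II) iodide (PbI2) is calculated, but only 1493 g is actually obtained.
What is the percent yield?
Moles of Pb(NO3)2 = 1262 g ÷ 331.22 g/mol = 3.81016 mol
Mole ratio: 1 mol PbI2 / 1 mol Pb(NO3)2
Moles of PbI2 = 3.81016 × (1/1) = 3.81016 mol
Theoretical yield = 3.81016 mol × 461.0 g/mol = 1756.5 g
Actual yield = 1493 g
Percent yield = (1493 / 1756.5) × 100% = 85.0%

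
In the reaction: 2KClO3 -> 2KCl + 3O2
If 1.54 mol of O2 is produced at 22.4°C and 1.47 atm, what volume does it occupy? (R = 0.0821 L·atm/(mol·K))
T = 22.4°C + 273.15 = 295.55 K
V = nRT/P = (1.54 × 0.0821 × 295.55) / 1.47
V = 25.42 L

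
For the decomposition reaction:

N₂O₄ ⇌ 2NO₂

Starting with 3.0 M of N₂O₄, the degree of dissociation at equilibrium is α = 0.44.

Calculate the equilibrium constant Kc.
K_c = 4.1486

x = α·[A]₀ = 0.44 × 3.0 = 1.32 M dissociated.
At eq: [N₂O₄] = 3.0 − 1.32 = 1.68 M; [NO₂] = 2x = 2.64 M.
Kc = [NO₂]²/[N₂O₄] = (2.64)²/1.68 = 4.149.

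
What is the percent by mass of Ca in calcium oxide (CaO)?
Mass of Ca in formula = 40.08 × 1 = 40.08 g/mol
Molar mass = 56.08 g/mol
% Ca = (40.08/56.08) × 100% = 71.47%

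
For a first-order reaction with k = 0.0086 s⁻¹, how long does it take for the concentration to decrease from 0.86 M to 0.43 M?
80.60 s

From ln[A] = ln[A]₀ - k·t: t = ln([A]₀/[A])/k = ln(0.86/0.43)/0.0086 = ln(2.0000)/0.0086 = 0.6931/0.0086 = 80.60 s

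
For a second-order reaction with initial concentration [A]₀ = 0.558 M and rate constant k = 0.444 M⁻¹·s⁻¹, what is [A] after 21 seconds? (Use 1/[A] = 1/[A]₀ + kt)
0.0900 M

1/[A] = 1/[A]₀ + k·t = 1/0.558 + (0.444)·(21) = 1.7921 + 9.3240 = 11.1161
[A] = 1/11.1161 = 0.0900 M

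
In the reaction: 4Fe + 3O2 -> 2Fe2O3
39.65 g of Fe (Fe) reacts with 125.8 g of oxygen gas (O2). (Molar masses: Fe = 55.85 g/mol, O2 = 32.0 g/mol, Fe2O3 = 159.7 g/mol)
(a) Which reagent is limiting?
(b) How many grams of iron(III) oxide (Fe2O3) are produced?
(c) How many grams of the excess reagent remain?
(a) Fe, (b) 56.69 g, (c) 108.8 g

Moles of Fe = 39.65 g ÷ 55.85 g/mol = 0.709937 mol
Moles of O2 = 125.8 g ÷ 32.0 g/mol = 3.93125 mol
Moles ÷ coefficient: Fe: 0.709937/4 = 0.1775, O2: 3.93125/3 = 1.31
(a) Fe has the smaller value, so Fe is the limiting reagent.
(b) Moles of Fe2O3 = 0.709937 mol Fe × (2/4) = 0.354969 mol; mass = 0.354969 mol × 159.7 g/mol = 56.69 g
(c) O2 consumed = 0.709937 × (3/4) = 0.532453 mol; remaining = 3.93125 − 0.532453 = 3.3988 mol; mass = 3.3988 mol × 32.0 g/mol = 108.8 g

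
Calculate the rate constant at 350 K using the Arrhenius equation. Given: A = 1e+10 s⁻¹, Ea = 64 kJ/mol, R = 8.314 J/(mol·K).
2.81e+00 s⁻¹

k = A·exp(-Ea/(R·T)) = 1e+10·exp(-64000/(8.314·350)) = 1e+10·exp(-21.9939) = 1e+10·2.8066e-10 = 2.81e+00 s⁻¹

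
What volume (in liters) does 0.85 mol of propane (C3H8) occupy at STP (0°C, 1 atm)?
At STP, 1 mol of gas occupies 22.4 L
Volume = 0.85 mol × 22.4 L/mol = 19.04 L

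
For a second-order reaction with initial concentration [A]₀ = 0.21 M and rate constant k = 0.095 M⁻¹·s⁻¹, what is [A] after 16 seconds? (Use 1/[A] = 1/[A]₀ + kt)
0.1592 M

1/[A] = 1/[A]₀ + k·t = 1/0.21 + (0.095)·(16) = 4.7619 + 1.5200 = 6.2819
[A] = 1/6.2819 = 0.1592 M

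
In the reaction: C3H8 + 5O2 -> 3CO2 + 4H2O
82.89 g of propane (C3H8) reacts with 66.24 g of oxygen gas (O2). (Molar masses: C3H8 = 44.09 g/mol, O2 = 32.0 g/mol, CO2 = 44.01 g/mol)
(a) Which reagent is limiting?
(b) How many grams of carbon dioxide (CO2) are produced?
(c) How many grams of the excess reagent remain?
(a) O2, (b) 54.66 g, (c) 64.64 g

Moles of C3H8 = 82.89 g ÷ 44.09 g/mol = 1.88002 mol
Moles of O2 = 66.24 g ÷ 32.0 g/mol = 2.07 mol
Moles ÷ coefficient: C3H8: 1.88002/1 = 1.88, O2: 2.07/5 = 0.414
(a) O2 has the smaller value, so O2 is the limiting reagent.
(b) Moles of CO2 = 2.07 mol O2 × (3/5) = 1.242 mol; mass = 1.242 mol × 44.01 g/mol = 54.66 g
(c) C3H8 consumed = 2.07 × (1/5) = 0.414 mol; remaining = 1.88002 − 0.414 = 1.46602 mol; mass = 1.46602 mol × 44.09 g/mol = 64.64 g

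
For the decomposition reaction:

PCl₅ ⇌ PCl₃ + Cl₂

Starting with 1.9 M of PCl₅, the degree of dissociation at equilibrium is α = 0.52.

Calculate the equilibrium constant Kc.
K_c = 1.0703

x = α·[A]₀ = 0.52 × 1.9 = 0.988 M dissociated.
At eq: [PCl₅] = 1.9 − 0.988 = 0.912 M; [PCl₃] = [Cl₂] = x = 0.988 M.
Kc = [PCl₃][Cl₂]/[PCl₅] = (0.988)²/0.912 = 1.07.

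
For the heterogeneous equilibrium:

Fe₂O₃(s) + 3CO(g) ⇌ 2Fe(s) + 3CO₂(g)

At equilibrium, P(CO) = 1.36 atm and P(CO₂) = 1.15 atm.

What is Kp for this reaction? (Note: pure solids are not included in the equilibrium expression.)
K_p = 0.605

Solids (Fe₂O₃, Fe) are excluded.
Kp = P(CO₂)³/P(CO)³ = (1.15)³/(1.36)³ = 1.521/2.515 = 0.605.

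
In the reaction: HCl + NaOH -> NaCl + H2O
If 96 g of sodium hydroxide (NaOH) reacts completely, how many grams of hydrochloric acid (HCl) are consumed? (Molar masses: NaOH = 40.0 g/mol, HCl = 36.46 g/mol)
Moles of NaOH = 96 g ÷ 40.0 g/mol = 2.4 mol
Mole ratio: 1 mol HCl / 1 mol NaOH
Moles of HCl = 2.4 × (1/1) = 2.4 mol
Mass of HCl = 2.4 mol × 36.46 g/mol = 87.5 g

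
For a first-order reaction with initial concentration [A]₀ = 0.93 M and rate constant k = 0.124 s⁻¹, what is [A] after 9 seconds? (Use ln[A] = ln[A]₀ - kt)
0.3047 M

ln[A] = ln[A]₀ - k·t = ln(0.93) - (0.124)·(9) = -0.0726 - 1.1160 = -1.1886
[A] = e^(-1.1886) = 0.3047 M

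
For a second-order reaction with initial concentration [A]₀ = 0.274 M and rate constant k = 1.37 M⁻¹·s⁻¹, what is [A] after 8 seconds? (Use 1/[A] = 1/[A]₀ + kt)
0.0684 M

1/[A] = 1/[A]₀ + k·t = 1/0.274 + (1.37)·(8) = 3.6496 + 10.9600 = 14.6096
[A] = 1/14.6096 = 0.0684 M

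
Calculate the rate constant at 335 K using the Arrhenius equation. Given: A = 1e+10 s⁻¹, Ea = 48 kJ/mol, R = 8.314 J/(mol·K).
3.28e+02 s⁻¹

k = A·exp(-Ea/(R·T)) = 1e+10·exp(-48000/(8.314·335)) = 1e+10·exp(-17.2340) = 1e+10·3.2761e-08 = 3.28e+02 s⁻¹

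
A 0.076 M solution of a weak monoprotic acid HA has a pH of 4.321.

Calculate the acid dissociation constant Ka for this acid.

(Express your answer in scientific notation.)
K_a = 3.00e-08

[H⁺] = 10^(−pH) = 10^(−4.321) = 4.775e-05 M. For HA ⇌ H⁺ + A⁻, Ka = x²/(C − x) = (4.775e-05)²/(0.076 − 4.775e-05) = 3.00e-08.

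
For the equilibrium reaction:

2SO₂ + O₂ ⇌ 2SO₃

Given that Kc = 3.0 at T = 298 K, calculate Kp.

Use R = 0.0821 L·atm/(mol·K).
K_p = 0.1226

Δn = (moles gaseous products) − (moles gaseous reactants) = -1
T = 298 K; RT = 0.0821 × 298 = 24.4658
Kp = Kc·(RT)^Δn = 3.0 × (24.4658)^-1 = 3.0 × 0.0408734 = 0.1226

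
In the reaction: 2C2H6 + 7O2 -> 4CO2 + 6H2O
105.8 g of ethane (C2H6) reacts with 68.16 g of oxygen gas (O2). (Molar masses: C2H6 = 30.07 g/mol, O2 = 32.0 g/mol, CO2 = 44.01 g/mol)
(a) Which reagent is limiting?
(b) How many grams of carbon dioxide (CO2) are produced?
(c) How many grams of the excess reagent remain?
(a) O2, (b) 53.57 g, (c) 87.5 g

Moles of C2H6 = 105.8 g ÷ 30.07 g/mol = 3.51846 mol
Moles of O2 = 68.16 g ÷ 32.0 g/mol = 2.13 mol
Moles ÷ coefficient: C2H6: 3.51846/2 = 1.759, O2: 2.13/7 = 0.3043
(a) O2 has the smaller value, so O2 is the limiting reagent.
(b) Moles of CO2 = 2.13 mol O2 × (4/7) = 1.21714 mol; mass = 1.21714 mol × 44.01 g/mol = 53.57 g
(c) C2H6 consumed = 2.13 × (2/7) = 0.608571 mol; remaining = 3.51846 − 0.608571 = 2.90989 mol; mass = 2.90989 mol × 30.07 g/mol = 87.5 g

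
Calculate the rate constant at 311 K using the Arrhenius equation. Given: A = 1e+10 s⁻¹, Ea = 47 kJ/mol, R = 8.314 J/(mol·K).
1.28e+02 s⁻¹

k = A·exp(-Ea/(R·T)) = 1e+10·exp(-47000/(8.314·311)) = 1e+10·exp(-18.1772) = 1e+10·1.2757e-08 = 1.28e+02 s⁻¹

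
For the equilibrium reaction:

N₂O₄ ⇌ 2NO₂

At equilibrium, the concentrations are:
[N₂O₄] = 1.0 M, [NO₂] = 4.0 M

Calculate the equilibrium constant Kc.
K_c = 16.0000

Kc = ([NO₂]^2) / ([N₂O₄])
   = ((4.0)^2) / ((1.0))
   = 16 / 1 = 16.0000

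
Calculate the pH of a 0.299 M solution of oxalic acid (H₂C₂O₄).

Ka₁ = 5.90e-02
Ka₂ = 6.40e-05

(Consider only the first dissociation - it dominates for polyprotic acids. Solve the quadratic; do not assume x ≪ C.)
pH = 0.97

x² + Ka₁·x − Ka₁·C = 0 with Ka₁ = 5.90e-02, C = 0.299.
x = (−Ka₁ + √(Ka₁² + 4·Ka₁·C))/2 = 1.0656e-01 M, so pH = 0.97.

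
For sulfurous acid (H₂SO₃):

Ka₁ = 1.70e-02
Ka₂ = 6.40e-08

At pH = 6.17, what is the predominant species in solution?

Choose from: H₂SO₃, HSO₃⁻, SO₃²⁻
HSO₃⁻

pKa1 = 1.77, pKa2 = 7.19. Each pKa is the crossover between adjacent species; pH = 6.17 lies in the region where HSO₃⁻ predominates.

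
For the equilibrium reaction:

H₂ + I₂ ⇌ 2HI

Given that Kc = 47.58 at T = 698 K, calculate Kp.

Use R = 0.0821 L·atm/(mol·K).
K_p = 47.5800

Δn = (moles gaseous products) − (moles gaseous reactants) = 0
T = 698 K; RT = 0.0821 × 698 = 57.3058
Kp = Kc·(RT)^Δn = 47.58 × (57.3058)^0 = 47.58 × 1 = 47.5800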